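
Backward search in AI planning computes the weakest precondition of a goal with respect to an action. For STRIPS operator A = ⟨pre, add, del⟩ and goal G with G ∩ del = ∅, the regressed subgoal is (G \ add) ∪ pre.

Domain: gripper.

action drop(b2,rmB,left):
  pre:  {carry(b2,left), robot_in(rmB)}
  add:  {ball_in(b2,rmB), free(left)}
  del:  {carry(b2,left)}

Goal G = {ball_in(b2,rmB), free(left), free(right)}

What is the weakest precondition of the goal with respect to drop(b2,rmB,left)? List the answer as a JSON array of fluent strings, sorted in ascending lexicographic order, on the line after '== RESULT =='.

Compute (G \ add) ∪ pre:
  G ∩ del = {}  (empty — regression defined)
  G \ add = {ball_in(b2,rmB), free(left), free(right)} \ {ball_in(b2,rmB), free(left)} = {free(right)}
  ∪ pre   = {free(right)} ∪ {carry(b2,left), robot_in(rmB)}
          = {carry(b2,left), free(right), robot_in(rmB)}

== RESULT ==
["carry(b2,left)", "free(right)", "robot_in(rmB)"]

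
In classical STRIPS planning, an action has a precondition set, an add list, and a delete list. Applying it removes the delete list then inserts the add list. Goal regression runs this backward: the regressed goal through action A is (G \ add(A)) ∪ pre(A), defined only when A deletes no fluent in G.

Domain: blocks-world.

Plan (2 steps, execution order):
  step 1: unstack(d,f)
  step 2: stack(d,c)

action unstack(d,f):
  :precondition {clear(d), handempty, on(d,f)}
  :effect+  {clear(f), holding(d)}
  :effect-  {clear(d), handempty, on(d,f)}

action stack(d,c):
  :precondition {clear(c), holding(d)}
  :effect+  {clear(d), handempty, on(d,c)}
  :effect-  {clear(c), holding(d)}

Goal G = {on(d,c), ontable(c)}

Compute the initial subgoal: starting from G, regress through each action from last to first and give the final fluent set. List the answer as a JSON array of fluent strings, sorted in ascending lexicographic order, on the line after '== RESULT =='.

Regress step by step:
  through step 2 (stack(d,c)): drop {on(d,c)}, keep {ontable(c)}, require {clear(c), holding(d)}
    → {clear(c), holding(d), ontable(c)}
  through step 1 (unstack(d,f)): drop {holding(d)}, keep {clear(c), ontable(c)}, require {clear(d), handempty, on(d,f)}
    → {clear(c), clear(d), handempty, on(d,f), ontable(c)}

== RESULT ==
["clear(c)", "clear(d)", "handempty", "on(d,f)", "ontable(c)"]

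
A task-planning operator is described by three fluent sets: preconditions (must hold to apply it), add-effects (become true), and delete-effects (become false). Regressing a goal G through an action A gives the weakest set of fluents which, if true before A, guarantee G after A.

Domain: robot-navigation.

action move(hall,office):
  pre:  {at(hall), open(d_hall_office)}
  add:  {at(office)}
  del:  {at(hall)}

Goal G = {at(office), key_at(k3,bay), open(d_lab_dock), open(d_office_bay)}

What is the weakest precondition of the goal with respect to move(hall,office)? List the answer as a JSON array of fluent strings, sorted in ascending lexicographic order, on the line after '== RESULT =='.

Regress:
  G ∩ del = {}  (empty — regression defined)
  G \ add = {at(office), key_at(k3,bay), open(d_lab_dock), open(d_office_bay)} \ {at(office)} = {key_at(k3,bay), open(d_lab_dock), open(d_office_bay)}
  ∪ pre   = {key_at(k3,bay), open(d_lab_dock), open(d_office_bay)} ∪ {at(hall), open(d_hall_office)}
          = {at(hall), key_at(k3,bay), open(d_hall_office), open(d_lab_dock), open(d_office_bay)}

== RESULT ==
["at(hall)", "key_at(k3,bay)", "open(d_hall_office)", "open(d_lab_dock)", "open(d_office_bay)"]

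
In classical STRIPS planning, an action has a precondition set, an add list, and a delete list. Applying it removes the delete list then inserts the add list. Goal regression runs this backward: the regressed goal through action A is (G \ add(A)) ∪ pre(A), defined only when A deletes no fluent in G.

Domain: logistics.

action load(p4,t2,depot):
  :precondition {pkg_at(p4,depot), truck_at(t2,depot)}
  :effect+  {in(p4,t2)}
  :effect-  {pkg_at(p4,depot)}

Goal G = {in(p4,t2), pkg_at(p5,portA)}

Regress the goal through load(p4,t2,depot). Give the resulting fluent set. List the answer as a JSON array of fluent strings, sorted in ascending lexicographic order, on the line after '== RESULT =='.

Compute (G \ add) ∪ pre:
  G ∩ del = {}  (empty — regression defined)
  G \ add = {in(p4,t2), pkg_at(p5,portA)} \ {in(p4,t2)} = {pkg_at(p5,portA)}
  ∪ pre   = {pkg_at(p5,portA)} ∪ {pkg_at(p4,depot), truck_at(t2,depot)}
          = {pkg_at(p4,depot), pkg_at(p5,portA), truck_at(t2,depot)}

== RESULT ==
["pkg_at(p4,depot)", "pkg_at(p5,portA)", "truck_at(t2,depot)"]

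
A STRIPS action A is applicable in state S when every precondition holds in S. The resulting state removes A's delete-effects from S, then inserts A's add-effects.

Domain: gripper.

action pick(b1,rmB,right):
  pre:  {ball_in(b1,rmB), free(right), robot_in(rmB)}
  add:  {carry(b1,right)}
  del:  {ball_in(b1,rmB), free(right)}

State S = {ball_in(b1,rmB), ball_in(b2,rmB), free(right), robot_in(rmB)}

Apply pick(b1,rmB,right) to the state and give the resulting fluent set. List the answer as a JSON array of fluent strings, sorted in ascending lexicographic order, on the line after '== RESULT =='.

Compute (S \ del) ∪ add:
  pre ⊆ S: {ball_in(b1,rmB), free(right), robot_in(rmB)} ⊆ S  — applicable
  S \ del = {ball_in(b2,rmB), robot_in(rmB)}
  ∪ add   = {ball_in(b2,rmB), carry(b1,right), robot_in(rmB)}

== RESULT ==
["ball_in(b2,rmB)", "carry(b1,right)", "robot_in(rmB)"]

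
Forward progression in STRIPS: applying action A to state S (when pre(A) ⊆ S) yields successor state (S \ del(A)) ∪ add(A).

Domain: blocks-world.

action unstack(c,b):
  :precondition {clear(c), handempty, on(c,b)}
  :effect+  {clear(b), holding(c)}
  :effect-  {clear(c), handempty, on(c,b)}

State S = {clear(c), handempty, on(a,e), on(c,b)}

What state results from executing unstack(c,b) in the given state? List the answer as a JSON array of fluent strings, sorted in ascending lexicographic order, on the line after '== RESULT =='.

Progress:
  pre ⊆ S: {clear(c), handempty, on(c,b)} ⊆ S  — applicable
  S \ del = {on(a,e)}
  ∪ add   = {clear(b), holding(c), on(a,e)}

== RESULT ==
["clear(b)", "holding(c)", "on(a,e)"]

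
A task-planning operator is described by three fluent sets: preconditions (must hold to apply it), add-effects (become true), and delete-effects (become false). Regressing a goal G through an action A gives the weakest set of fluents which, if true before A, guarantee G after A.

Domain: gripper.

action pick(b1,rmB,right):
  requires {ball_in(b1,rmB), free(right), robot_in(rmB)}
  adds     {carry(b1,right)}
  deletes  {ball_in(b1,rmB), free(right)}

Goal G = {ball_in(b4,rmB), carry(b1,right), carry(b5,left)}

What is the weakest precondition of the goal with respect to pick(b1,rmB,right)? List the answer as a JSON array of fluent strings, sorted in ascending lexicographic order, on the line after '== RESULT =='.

Regress:
  G ∩ del = {}  (empty — regression defined)
  G \ add = {ball_in(b4,rmB), carry(b1,right), carry(b5,left)} \ {carry(b1,right)} = {ball_in(b4,rmB), carry(b5,left)}
  ∪ pre   = {ball_in(b4,rmB), carry(b5,left)} ∪ {ball_in(b1,rmB), free(right), robot_in(rmB)}
          = {ball_in(b1,rmB), ball_in(b4,rmB), carry(b5,left), free(right), robot_in(rmB)}

== RESULT ==
["ball_in(b1,rmB)", "ball_in(b4,rmB)", "carry(b5,left)", "free(right)", "robot_in(rmB)"]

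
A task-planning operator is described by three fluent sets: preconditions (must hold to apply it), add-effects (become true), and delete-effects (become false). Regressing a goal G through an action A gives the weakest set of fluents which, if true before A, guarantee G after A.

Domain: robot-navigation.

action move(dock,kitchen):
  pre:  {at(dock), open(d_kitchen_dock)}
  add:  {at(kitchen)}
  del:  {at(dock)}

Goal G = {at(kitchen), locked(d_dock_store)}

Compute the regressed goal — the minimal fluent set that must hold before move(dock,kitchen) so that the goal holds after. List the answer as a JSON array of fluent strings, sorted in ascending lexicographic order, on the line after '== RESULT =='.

Compute (G \ add) ∪ pre:
  G ∩ del = {}  (empty — regression defined)
  G \ add = {at(kitchen), locked(d_dock_store)} \ {at(kitchen)} = {locked(d_dock_store)}
  ∪ pre   = {locked(d_dock_store)} ∪ {at(dock), open(d_kitchen_dock)}
          = {at(dock), locked(d_dock_store), open(d_kitchen_dock)}

== RESULT ==
["at(dock)", "locked(d_dock_store)", "open(d_kitchen_dock)"]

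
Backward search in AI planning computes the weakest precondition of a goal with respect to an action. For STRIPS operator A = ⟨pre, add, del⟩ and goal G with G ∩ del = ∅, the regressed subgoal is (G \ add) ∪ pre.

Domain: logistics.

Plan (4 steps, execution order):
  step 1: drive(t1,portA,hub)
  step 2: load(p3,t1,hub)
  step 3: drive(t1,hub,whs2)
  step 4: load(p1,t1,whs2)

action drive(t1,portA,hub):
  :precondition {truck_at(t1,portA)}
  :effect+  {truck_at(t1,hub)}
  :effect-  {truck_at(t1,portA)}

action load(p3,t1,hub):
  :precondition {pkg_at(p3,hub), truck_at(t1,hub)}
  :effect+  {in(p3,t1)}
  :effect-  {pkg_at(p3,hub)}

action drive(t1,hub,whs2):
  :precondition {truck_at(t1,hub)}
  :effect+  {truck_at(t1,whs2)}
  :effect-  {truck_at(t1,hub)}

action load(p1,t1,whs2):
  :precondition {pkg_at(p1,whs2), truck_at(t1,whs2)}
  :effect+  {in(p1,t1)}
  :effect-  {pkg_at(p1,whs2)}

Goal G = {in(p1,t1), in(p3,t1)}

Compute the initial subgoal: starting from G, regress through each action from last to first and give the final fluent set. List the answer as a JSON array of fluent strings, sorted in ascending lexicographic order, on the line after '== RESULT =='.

Work backward from the goal:
  through step 4 (load(p1,t1,whs2)): drop {in(p1,t1)}, keep {in(p3,t1)}, require {pkg_at(p1,whs2), truck_at(t1,whs2)}
    → {in(p3,t1), pkg_at(p1,whs2), truck_at(t1,whs2)}
  through step 3 (drive(t1,hub,whs2)): drop {truck_at(t1,whs2)}, keep {in(p3,t1), pkg_at(p1,whs2)}, require {truck_at(t1,hub)}
    → {in(p3,t1), pkg_at(p1,whs2), truck_at(t1,hub)}
  through step 2 (load(p3,t1,hub)): drop {in(p3,t1)}, keep {pkg_at(p1,whs2), truck_at(t1,hub)}, require {pkg_at(p3,hub), truck_at(t1,hub)}
    → {pkg_at(p1,whs2), pkg_at(p3,hub), truck_at(t1,hub)}
  through step 1 (drive(t1,portA,hub)): drop {truck_at(t1,hub)}, keep {pkg_at(p1,whs2), pkg_at(p3,hub)}, require {truck_at(t1,portA)}
    → {pkg_at(p1,whs2), pkg_at(p3,hub), truck_at(t1,portA)}

== RESULT ==
["pkg_at(p1,whs2)", "pkg_at(p3,hub)", "truck_at(t1,portA)"]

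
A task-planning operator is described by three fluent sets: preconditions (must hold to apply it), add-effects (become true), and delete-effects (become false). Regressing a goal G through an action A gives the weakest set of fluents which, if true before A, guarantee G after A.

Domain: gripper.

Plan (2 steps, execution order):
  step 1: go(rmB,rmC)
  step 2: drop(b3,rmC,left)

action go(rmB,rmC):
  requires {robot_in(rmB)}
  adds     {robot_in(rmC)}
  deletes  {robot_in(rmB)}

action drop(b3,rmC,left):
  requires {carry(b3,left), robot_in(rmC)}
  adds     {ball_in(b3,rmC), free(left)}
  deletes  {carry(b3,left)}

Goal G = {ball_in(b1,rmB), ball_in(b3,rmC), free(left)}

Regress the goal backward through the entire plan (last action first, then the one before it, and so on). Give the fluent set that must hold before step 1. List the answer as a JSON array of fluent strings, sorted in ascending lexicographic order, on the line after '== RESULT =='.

Regress step by step:
  through step 2 (drop(b3,rmC,left)): drop {ball_in(b3,rmC), free(left)}, keep {ball_in(b1,rmB)}, require {carry(b3,left), robot_in(rmC)}
    → {ball_in(b1,rmB), carry(b3,left), robot_in(rmC)}
  through step 1 (go(rmB,rmC)): drop {robot_in(rmC)}, keep {ball_in(b1,rmB), carry(b3,left)}, require {robot_in(rmB)}
    → {ball_in(b1,rmB), carry(b3,left), robot_in(rmB)}

== RESULT ==
["ball_in(b1,rmB)", "carry(b3,left)", "robot_in(rmB)"]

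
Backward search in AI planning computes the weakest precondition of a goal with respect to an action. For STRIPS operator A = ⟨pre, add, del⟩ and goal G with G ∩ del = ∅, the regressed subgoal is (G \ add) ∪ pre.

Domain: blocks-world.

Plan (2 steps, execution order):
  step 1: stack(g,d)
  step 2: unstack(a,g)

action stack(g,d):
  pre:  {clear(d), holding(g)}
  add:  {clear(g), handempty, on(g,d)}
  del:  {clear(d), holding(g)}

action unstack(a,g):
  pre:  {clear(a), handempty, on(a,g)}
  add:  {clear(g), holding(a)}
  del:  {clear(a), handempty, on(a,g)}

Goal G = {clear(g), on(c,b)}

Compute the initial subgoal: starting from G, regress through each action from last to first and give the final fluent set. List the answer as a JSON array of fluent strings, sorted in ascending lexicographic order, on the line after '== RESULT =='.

Work backward from the goal:
  through step 2 (unstack(a,g)): drop {clear(g)}, keep {on(c,b)}, require {clear(a), handempty, on(a,g)}
    → {clear(a), handempty, on(a,g), on(c,b)}
  through step 1 (stack(g,d)): drop {handempty}, keep {clear(a), on(a,g), on(c,b)}, require {clear(d), holding(g)}
    → {clear(a), clear(d), holding(g), on(a,g), on(c,b)}

== RESULT ==
["clear(a)", "clear(d)", "holding(g)", "on(a,g)", "on(c,b)"]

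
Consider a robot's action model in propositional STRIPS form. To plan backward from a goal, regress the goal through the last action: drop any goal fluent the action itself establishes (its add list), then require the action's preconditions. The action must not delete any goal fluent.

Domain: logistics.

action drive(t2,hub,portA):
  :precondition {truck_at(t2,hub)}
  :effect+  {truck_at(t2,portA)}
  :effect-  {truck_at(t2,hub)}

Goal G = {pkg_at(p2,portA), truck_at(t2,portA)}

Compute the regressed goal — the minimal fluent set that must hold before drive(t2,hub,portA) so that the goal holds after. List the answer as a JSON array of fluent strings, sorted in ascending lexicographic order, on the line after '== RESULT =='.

Regress:
  G ∩ del = {}  (empty — regression defined)
  G \ add = {pkg_at(p2,portA), truck_at(t2,portA)} \ {truck_at(t2,portA)} = {pkg_at(p2,portA)}
  ∪ pre   = {pkg_at(p2,portA)} ∪ {truck_at(t2,hub)}
          = {pkg_at(p2,portA), truck_at(t2,hub)}

== RESULT ==
["pkg_at(p2,portA)", "truck_at(t2,hub)"]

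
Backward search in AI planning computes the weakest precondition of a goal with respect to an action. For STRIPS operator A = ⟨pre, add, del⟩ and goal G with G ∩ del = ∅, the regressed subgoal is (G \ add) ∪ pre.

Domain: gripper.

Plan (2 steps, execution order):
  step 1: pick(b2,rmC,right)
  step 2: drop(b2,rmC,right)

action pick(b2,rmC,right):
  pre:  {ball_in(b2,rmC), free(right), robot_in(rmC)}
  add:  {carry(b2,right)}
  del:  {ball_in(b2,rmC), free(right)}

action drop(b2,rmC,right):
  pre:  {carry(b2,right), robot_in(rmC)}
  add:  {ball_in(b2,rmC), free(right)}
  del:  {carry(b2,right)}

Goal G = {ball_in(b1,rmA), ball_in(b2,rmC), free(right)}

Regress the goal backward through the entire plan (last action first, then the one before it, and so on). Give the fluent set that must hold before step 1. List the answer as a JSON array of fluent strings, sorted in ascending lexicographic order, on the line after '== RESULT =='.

Regress step by step:
  through step 2 (drop(b2,rmC,right)): drop {ball_in(b2,rmC), free(right)}, keep {ball_in(b1,rmA)}, require {carry(b2,right), robot_in(rmC)}
    → {ball_in(b1,rmA), carry(b2,right), robot_in(rmC)}
  through step 1 (pick(b2,rmC,right)): drop {carry(b2,right)}, keep {ball_in(b1,rmA), robot_in(rmC)}, require {ball_in(b2,rmC), free(right), robot_in(rmC)}
    → {ball_in(b1,rmA), ball_in(b2,rmC), free(right), robot_in(rmC)}

== RESULT ==
["ball_in(b1,rmA)", "ball_in(b2,rmC)", "free(right)", "robot_in(rmC)"]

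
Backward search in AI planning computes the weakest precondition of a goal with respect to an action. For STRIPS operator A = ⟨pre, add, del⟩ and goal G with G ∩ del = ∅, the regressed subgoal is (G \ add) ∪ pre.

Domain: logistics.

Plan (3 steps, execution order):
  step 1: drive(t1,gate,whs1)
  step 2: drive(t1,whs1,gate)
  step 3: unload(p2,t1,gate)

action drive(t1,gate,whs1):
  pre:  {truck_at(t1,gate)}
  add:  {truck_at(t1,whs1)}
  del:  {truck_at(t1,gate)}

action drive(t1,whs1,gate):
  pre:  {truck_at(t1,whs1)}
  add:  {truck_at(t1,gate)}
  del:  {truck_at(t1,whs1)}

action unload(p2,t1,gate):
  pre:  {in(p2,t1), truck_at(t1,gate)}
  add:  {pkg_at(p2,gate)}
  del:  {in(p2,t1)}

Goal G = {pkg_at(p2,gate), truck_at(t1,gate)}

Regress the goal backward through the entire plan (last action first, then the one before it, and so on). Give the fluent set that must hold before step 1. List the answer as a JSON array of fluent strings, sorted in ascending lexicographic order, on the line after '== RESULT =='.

Work backward from the goal:
  through step 3 (unload(p2,t1,gate)): drop {pkg_at(p2,gate)}, keep {truck_at(t1,gate)}, require {in(p2,t1), truck_at(t1,gate)}
    → {in(p2,t1), truck_at(t1,gate)}
  through step 2 (drive(t1,whs1,gate)): drop {truck_at(t1,gate)}, keep {in(p2,t1)}, require {truck_at(t1,whs1)}
    → {in(p2,t1), truck_at(t1,whs1)}
  through step 1 (drive(t1,gate,whs1)): drop {truck_at(t1,whs1)}, keep {in(p2,t1)}, require {truck_at(t1,gate)}
    → {in(p2,t1), truck_at(t1,gate)}

== RESULT ==
["in(p2,t1)", "truck_at(t1,gate)"]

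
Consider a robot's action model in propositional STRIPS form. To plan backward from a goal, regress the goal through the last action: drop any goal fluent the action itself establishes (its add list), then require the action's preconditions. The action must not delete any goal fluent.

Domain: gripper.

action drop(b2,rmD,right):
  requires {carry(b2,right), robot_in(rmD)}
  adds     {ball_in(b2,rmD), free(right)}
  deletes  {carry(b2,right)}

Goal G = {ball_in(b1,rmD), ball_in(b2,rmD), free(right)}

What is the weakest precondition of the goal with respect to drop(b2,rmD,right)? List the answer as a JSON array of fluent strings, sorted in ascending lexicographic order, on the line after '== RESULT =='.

Compute (G \ add) ∪ pre:
  G ∩ del = {}  (empty — regression defined)
  G \ add = {ball_in(b1,rmD), ball_in(b2,rmD), free(right)} \ {ball_in(b2,rmD), free(right)} = {ball_in(b1,rmD)}
  ∪ pre   = {ball_in(b1,rmD)} ∪ {carry(b2,right), robot_in(rmD)}
          = {ball_in(b1,rmD), carry(b2,right), robot_in(rmD)}

== RESULT ==
["ball_in(b1,rmD)", "carry(b2,right)", "robot_in(rmD)"]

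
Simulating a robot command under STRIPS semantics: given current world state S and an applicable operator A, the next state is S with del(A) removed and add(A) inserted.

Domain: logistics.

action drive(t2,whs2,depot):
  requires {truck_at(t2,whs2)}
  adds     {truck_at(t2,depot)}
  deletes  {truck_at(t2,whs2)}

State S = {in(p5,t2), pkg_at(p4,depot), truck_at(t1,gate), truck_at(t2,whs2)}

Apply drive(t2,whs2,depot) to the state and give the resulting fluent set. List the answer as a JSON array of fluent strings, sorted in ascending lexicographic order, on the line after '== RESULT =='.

Progress:
  pre ⊆ S: {truck_at(t2,whs2)} ⊆ S  — applicable
  S \ del = {in(p5,t2), pkg_at(p4,depot), truck_at(t1,gate)}
  ∪ add   = {in(p5,t2), pkg_at(p4,depot), truck_at(t1,gate), truck_at(t2,depot)}

== RESULT ==
["in(p5,t2)", "pkg_at(p4,depot)", "truck_at(t1,gate)", "truck_at(t2,depot)"]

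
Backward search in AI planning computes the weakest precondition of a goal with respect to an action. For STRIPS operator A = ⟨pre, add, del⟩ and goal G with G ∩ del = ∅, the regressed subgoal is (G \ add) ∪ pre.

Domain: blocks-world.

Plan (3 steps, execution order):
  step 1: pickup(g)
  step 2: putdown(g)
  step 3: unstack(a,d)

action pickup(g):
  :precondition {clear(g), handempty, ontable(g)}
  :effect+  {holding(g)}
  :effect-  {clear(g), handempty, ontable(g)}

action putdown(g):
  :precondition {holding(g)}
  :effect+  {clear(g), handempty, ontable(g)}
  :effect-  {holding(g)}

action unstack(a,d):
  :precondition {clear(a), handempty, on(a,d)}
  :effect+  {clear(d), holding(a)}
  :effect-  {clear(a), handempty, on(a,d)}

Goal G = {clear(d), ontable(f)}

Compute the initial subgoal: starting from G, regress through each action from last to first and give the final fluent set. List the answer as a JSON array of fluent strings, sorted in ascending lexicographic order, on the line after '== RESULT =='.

Regress step by step:
  through step 3 (unstack(a,d)): drop {clear(d)}, keep {ontable(f)}, require {clear(a), handempty, on(a,d)}
    → {clear(a), handempty, on(a,d), ontable(f)}
  through step 2 (putdown(g)): drop {handempty}, keep {clear(a), on(a,d), ontable(f)}, require {holding(g)}
    → {clear(a), holding(g), on(a,d), ontable(f)}
  through step 1 (pickup(g)): drop {holding(g)}, keep {clear(a), on(a,d), ontable(f)}, require {clear(g), handempty, ontable(g)}
    → {clear(a), clear(g), handempty, on(a,d), ontable(f), ontable(g)}

== RESULT ==
["clear(a)", "clear(g)", "handempty", "on(a,d)", "ontable(f)", "ontable(g)"]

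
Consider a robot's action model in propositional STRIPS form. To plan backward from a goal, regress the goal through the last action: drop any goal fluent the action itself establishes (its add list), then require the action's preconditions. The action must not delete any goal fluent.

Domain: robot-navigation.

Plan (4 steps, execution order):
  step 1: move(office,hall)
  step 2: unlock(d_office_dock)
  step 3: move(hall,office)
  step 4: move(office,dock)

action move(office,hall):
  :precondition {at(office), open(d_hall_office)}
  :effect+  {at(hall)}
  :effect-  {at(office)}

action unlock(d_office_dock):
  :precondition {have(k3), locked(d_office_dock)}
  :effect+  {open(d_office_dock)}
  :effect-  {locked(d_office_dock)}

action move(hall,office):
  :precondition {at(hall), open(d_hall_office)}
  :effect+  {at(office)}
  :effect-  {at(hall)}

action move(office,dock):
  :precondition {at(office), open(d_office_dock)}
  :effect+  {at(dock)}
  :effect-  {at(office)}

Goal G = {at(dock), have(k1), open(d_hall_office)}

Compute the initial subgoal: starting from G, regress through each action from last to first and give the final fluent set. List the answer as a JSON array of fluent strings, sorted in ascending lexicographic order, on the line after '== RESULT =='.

Work backward from the goal:
  through step 4 (move(office,dock)): drop {at(dock)}, keep {have(k1), open(d_hall_office)}, require {at(office), open(d_office_dock)}
    → {at(office), have(k1), open(d_hall_office), open(d_office_dock)}
  through step 3 (move(hall,office)): drop {at(office)}, keep {have(k1), open(d_hall_office), open(d_office_dock)}, require {at(hall), open(d_hall_office)}
    → {at(hall), have(k1), open(d_hall_office), open(d_office_dock)}
  through step 2 (unlock(d_office_dock)): drop {open(d_office_dock)}, keep {at(hall), have(k1), open(d_hall_office)}, require {have(k3), locked(d_office_dock)}
    → {at(hall), have(k1), have(k3), locked(d_office_dock), open(d_hall_office)}
  through step 1 (move(office,hall)): drop {at(hall)}, keep {have(k1), have(k3), locked(d_office_dock), open(d_hall_office)}, require {at(office), open(d_hall_office)}
    → {at(office), have(k1), have(k3), locked(d_office_dock), open(d_hall_office)}

== RESULT ==
["at(office)", "have(k1)", "have(k3)", "locked(d_office_dock)", "open(d_hall_office)"]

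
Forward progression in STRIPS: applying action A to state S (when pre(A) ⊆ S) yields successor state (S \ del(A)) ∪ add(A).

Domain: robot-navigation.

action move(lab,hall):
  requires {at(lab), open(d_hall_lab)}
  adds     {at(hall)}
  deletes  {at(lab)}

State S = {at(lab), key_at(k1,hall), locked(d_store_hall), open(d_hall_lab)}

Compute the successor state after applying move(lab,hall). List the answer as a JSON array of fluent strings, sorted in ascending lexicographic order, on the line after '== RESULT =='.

Progress:
  pre ⊆ S: {at(lab), open(d_hall_lab)} ⊆ S  — applicable
  S \ del = {key_at(k1,hall), locked(d_store_hall), open(d_hall_lab)}
  ∪ add   = {at(hall), key_at(k1,hall), locked(d_store_hall), open(d_hall_lab)}

== RESULT ==
["at(hall)", "key_at(k1,hall)", "locked(d_store_hall)", "open(d_hall_lab)"]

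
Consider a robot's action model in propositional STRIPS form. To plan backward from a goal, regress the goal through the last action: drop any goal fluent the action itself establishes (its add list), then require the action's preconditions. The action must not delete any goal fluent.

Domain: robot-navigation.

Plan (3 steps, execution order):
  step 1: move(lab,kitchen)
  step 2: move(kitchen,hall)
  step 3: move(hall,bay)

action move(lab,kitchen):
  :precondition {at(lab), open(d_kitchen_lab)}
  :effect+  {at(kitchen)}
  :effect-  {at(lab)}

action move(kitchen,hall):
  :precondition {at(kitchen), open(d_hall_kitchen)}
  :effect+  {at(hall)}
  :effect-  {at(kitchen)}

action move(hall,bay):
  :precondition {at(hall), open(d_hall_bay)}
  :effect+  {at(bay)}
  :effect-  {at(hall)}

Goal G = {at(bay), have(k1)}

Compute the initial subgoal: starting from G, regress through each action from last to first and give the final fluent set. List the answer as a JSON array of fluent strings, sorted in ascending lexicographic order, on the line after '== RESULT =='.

Regress step by step:
  through step 3 (move(hall,bay)): drop {at(bay)}, keep {have(k1)}, require {at(hall), open(d_hall_bay)}
    → {at(hall), have(k1), open(d_hall_bay)}
  through step 2 (move(kitchen,hall)): drop {at(hall)}, keep {have(k1), open(d_hall_bay)}, require {at(kitchen), open(d_hall_kitchen)}
    → {at(kitchen), have(k1), open(d_hall_bay), open(d_hall_kitchen)}
  through step 1 (move(lab,kitchen)): drop {at(kitchen)}, keep {have(k1), open(d_hall_bay), open(d_hall_kitchen)}, require {at(lab), open(d_kitchen_lab)}
    → {at(lab), have(k1), open(d_hall_bay), open(d_hall_kitchen), open(d_kitchen_lab)}

== RESULT ==
["at(lab)", "have(k1)", "open(d_hall_bay)", "open(d_hall_kitchen)", "open(d_kitchen_lab)"]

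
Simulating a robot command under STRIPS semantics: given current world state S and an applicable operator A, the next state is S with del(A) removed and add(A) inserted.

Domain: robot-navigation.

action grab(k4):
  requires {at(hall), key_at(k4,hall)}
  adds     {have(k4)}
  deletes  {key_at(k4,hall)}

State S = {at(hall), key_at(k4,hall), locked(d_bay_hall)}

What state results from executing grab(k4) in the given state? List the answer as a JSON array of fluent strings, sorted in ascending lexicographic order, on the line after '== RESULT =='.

Compute (S \ del) ∪ add:
  pre ⊆ S: {at(hall), key_at(k4,hall)} ⊆ S  — applicable
  S \ del = {at(hall), locked(d_bay_hall)}
  ∪ add   = {at(hall), have(k4), locked(d_bay_hall)}

== RESULT ==
["at(hall)", "have(k4)", "locked(d_bay_hall)"]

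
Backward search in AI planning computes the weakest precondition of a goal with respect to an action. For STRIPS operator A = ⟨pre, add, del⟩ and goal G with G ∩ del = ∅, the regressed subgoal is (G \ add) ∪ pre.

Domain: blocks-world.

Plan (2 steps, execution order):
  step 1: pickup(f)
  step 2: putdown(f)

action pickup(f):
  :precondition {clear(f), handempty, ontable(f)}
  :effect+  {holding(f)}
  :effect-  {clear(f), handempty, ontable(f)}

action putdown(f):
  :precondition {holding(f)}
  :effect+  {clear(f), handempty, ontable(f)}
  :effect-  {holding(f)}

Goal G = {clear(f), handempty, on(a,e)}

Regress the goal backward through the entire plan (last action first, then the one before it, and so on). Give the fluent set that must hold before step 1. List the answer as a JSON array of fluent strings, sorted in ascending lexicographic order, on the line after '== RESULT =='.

Regress step by step:
  through step 2 (putdown(f)): drop {clear(f), handempty}, keep {on(a,e)}, require {holding(f)}
    → {holding(f), on(a,e)}
  through step 1 (pickup(f)): drop {holding(f)}, keep {on(a,e)}, require {clear(f), handempty, ontable(f)}
    → {clear(f), handempty, on(a,e), ontable(f)}

== RESULT ==
["clear(f)", "handempty", "on(a,e)", "ontable(f)"]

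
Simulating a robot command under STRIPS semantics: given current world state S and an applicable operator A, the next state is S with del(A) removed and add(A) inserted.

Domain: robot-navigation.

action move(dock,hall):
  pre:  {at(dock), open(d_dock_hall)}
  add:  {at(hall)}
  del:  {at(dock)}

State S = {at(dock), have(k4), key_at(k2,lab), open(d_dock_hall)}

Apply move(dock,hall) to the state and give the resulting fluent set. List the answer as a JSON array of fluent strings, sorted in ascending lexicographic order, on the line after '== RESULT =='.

Compute (S \ del) ∪ add:
  pre ⊆ S: {at(dock), open(d_dock_hall)} ⊆ S  — applicable
  S \ del = {have(k4), key_at(k2,lab), open(d_dock_hall)}
  ∪ add   = {at(hall), have(k4), key_at(k2,lab), open(d_dock_hall)}

== RESULT ==
["at(hall)", "have(k4)", "key_at(k2,lab)", "open(d_dock_hall)"]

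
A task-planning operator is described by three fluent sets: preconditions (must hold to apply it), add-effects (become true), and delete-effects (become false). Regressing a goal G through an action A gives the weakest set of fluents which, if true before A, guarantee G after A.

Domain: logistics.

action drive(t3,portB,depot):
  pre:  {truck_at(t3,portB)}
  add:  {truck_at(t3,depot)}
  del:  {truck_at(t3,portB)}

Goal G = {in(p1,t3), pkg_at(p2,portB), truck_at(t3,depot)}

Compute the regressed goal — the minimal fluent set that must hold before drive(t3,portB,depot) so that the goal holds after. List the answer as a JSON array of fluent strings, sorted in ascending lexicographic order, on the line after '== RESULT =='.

Regress:
  G ∩ del = {}  (empty — regression defined)
  G \ add = {in(p1,t3), pkg_at(p2,portB), truck_at(t3,depot)} \ {truck_at(t3,depot)} = {in(p1,t3), pkg_at(p2,portB)}
  ∪ pre   = {in(p1,t3), pkg_at(p2,portB)} ∪ {truck_at(t3,portB)}
          = {in(p1,t3), pkg_at(p2,portB), truck_at(t3,portB)}

== RESULT ==
["in(p1,t3)", "pkg_at(p2,portB)", "truck_at(t3,portB)"]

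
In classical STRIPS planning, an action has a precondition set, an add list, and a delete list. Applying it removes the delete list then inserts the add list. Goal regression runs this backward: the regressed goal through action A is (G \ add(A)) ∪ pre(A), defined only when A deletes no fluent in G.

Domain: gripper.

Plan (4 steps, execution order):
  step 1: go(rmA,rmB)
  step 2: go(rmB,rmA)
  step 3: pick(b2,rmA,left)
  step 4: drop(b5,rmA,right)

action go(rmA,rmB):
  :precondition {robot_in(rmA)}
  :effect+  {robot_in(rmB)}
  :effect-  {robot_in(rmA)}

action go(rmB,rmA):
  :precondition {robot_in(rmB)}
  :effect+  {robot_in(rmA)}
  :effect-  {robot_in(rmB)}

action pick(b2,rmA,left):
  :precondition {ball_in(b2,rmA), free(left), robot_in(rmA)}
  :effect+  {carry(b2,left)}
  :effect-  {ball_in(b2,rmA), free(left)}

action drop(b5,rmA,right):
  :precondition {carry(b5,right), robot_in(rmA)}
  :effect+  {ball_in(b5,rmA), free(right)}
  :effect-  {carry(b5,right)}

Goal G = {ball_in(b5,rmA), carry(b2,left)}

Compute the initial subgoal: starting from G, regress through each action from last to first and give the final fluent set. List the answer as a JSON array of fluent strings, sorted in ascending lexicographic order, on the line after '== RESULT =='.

Regress step by step:
  through step 4 (drop(b5,rmA,right)): drop {ball_in(b5,rmA)}, keep {carry(b2,left)}, require {carry(b5,right), robot_in(rmA)}
    → {carry(b2,left), carry(b5,right), robot_in(rmA)}
  through step 3 (pick(b2,rmA,left)): drop {carry(b2,left)}, keep {carry(b5,right), robot_in(rmA)}, require {ball_in(b2,rmA), free(left), robot_in(rmA)}
    → {ball_in(b2,rmA), carry(b5,right), free(left), robot_in(rmA)}
  through step 2 (go(rmB,rmA)): drop {robot_in(rmA)}, keep {ball_in(b2,rmA), carry(b5,right), free(left)}, require {robot_in(rmB)}
    → {ball_in(b2,rmA), carry(b5,right), free(left), robot_in(rmB)}
  through step 1 (go(rmA,rmB)): drop {robot_in(rmB)}, keep {ball_in(b2,rmA), carry(b5,right), free(left)}, require {robot_in(rmA)}
    → {ball_in(b2,rmA), carry(b5,right), free(left), robot_in(rmA)}

== RESULT ==
["ball_in(b2,rmA)", "carry(b5,right)", "free(left)", "robot_in(rmA)"]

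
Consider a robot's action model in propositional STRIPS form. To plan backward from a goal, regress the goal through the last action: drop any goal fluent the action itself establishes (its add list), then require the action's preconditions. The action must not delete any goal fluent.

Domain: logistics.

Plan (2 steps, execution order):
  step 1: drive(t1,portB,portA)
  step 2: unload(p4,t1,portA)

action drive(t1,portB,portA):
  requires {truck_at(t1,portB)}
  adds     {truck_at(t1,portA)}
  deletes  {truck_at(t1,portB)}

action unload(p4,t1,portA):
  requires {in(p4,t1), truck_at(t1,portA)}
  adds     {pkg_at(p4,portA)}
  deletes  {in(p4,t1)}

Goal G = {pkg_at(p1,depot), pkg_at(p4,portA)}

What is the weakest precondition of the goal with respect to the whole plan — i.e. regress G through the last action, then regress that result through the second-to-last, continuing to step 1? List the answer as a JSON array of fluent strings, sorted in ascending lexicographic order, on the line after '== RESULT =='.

Regress step by step:
  through step 2 (unload(p4,t1,portA)): drop {pkg_at(p4,portA)}, keep {pkg_at(p1,depot)}, require {in(p4,t1), truck_at(t1,portA)}
    → {in(p4,t1), pkg_at(p1,depot), truck_at(t1,portA)}
  through step 1 (drive(t1,portB,portA)): drop {truck_at(t1,portA)}, keep {in(p4,t1), pkg_at(p1,depot)}, require {truck_at(t1,portB)}
    → {in(p4,t1), pkg_at(p1,depot), truck_at(t1,portB)}

== RESULT ==
["in(p4,t1)", "pkg_at(p1,depot)", "truck_at(t1,portB)"]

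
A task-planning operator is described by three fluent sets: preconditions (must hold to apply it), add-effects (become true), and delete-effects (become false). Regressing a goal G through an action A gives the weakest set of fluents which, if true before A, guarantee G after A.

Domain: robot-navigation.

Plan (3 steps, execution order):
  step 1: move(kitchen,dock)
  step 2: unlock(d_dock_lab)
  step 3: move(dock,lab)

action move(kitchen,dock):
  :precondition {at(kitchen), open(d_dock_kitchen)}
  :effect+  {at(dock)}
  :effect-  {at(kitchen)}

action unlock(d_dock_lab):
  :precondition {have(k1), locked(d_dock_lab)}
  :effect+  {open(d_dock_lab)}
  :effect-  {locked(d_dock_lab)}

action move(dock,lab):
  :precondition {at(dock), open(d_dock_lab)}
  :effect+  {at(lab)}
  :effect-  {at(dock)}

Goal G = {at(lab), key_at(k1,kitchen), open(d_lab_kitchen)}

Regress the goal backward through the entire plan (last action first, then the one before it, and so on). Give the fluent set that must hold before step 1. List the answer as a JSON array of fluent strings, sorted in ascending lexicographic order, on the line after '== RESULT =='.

Work backward from the goal:
  through step 3 (move(dock,lab)): drop {at(lab)}, keep {key_at(k1,kitchen), open(d_lab_kitchen)}, require {at(dock), open(d_dock_lab)}
    → {at(dock), key_at(k1,kitchen), open(d_dock_lab), open(d_lab_kitchen)}
  through step 2 (unlock(d_dock_lab)): drop {open(d_dock_lab)}, keep {at(dock), key_at(k1,kitchen), open(d_lab_kitchen)}, require {have(k1), locked(d_dock_lab)}
    → {at(dock), have(k1), key_at(k1,kitchen), locked(d_dock_lab), open(d_lab_kitchen)}
  through step 1 (move(kitchen,dock)): drop {at(dock)}, keep {have(k1), key_at(k1,kitchen), locked(d_dock_lab), open(d_lab_kitchen)}, require {at(kitchen), open(d_dock_kitchen)}
    → {at(kitchen), have(k1), key_at(k1,kitchen), locked(d_dock_lab), open(d_dock_kitchen), open(d_lab_kitchen)}

== RESULT ==
["at(kitchen)", "have(k1)", "key_at(k1,kitchen)", "locked(d_dock_lab)", "open(d_dock_kitchen)", "open(d_lab_kitchen)"]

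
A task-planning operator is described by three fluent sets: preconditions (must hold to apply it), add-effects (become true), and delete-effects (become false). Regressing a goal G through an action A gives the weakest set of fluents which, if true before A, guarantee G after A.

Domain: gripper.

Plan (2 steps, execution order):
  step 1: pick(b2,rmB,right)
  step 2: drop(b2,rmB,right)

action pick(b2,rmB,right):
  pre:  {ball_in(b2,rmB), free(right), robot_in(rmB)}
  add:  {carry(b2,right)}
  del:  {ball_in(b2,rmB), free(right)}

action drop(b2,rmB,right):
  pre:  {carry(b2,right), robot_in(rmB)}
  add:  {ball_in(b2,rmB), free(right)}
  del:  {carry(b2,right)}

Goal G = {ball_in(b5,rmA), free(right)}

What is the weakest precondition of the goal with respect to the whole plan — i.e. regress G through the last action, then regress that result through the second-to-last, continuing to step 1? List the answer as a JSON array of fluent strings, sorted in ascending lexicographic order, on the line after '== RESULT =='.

Regress step by step:
  through step 2 (drop(b2,rmB,right)): drop {free(right)}, keep {ball_in(b5,rmA)}, require {carry(b2,right), robot_in(rmB)}
    → {ball_in(b5,rmA), carry(b2,right), robot_in(rmB)}
  through step 1 (pick(b2,rmB,right)): drop {carry(b2,right)}, keep {ball_in(b5,rmA), robot_in(rmB)}, require {ball_in(b2,rmB), free(right), robot_in(rmB)}
    → {ball_in(b2,rmB), ball_in(b5,rmA), free(right), robot_in(rmB)}

== RESULT ==
["ball_in(b2,rmB)", "ball_in(b5,rmA)", "free(right)", "robot_in(rmB)"]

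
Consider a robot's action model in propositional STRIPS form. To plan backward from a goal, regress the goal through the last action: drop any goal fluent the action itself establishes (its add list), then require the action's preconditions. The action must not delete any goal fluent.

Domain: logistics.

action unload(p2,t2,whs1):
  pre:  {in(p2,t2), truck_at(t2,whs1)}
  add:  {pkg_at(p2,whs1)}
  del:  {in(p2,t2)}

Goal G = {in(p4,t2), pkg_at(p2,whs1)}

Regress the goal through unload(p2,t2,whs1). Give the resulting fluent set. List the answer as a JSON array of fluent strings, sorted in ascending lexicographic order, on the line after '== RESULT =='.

Compute (G \ add) ∪ pre:
  G ∩ del = {}  (empty — regression defined)
  G \ add = {in(p4,t2), pkg_at(p2,whs1)} \ {pkg_at(p2,whs1)} = {in(p4,t2)}
  ∪ pre   = {in(p4,t2)} ∪ {in(p2,t2), truck_at(t2,whs1)}
          = {in(p2,t2), in(p4,t2), truck_at(t2,whs1)}

== RESULT ==
["in(p2,t2)", "in(p4,t2)", "truck_at(t2,whs1)"]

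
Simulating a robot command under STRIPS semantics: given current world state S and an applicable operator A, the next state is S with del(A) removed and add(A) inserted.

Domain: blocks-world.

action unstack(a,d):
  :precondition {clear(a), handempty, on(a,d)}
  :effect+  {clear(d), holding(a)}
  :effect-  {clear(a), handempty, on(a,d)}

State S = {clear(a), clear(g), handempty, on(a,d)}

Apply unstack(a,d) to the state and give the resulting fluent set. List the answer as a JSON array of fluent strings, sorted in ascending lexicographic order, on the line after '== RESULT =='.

Progress:
  pre ⊆ S: {clear(a), handempty, on(a,d)} ⊆ S  — applicable
  S \ del = {clear(g)}
  ∪ add   = {clear(d), clear(g), holding(a)}

== RESULT ==
["clear(d)", "clear(g)", "holding(a)"]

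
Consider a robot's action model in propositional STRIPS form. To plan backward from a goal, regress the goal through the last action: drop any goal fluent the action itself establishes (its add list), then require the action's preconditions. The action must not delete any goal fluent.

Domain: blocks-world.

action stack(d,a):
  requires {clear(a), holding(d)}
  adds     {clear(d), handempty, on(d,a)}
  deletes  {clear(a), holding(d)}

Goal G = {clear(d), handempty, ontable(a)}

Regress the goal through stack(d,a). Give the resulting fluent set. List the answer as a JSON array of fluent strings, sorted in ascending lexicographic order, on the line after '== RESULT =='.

Compute (G \ add) ∪ pre:
  G ∩ del = {}  (empty — regression defined)
  G \ add = {clear(d), handempty, ontable(a)} \ {clear(d), handempty, on(d,a)} = {ontable(a)}
  ∪ pre   = {ontable(a)} ∪ {clear(a), holding(d)}
          = {clear(a), holding(d), ontable(a)}

== RESULT ==
["clear(a)", "holding(d)", "ontable(a)"]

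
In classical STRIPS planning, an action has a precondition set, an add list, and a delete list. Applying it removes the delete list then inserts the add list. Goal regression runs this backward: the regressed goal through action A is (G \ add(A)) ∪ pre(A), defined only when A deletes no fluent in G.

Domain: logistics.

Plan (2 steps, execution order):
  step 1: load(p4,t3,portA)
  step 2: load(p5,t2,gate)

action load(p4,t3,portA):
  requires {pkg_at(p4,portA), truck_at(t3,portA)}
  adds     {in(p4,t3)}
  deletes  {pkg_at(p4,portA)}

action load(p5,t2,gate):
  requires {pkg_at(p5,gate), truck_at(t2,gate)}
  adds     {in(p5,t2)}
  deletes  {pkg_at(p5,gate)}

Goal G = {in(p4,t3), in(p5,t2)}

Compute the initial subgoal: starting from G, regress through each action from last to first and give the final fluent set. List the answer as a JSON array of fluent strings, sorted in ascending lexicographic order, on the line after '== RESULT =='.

Work backward from the goal:
  through step 2 (load(p5,t2,gate)): drop {in(p5,t2)}, keep {in(p4,t3)}, require {pkg_at(p5,gate), truck_at(t2,gate)}
    → {in(p4,t3), pkg_at(p5,gate), truck_at(t2,gate)}
  through step 1 (load(p4,t3,portA)): drop {in(p4,t3)}, keep {pkg_at(p5,gate), truck_at(t2,gate)}, require {pkg_at(p4,portA), truck_at(t3,portA)}
    → {pkg_at(p4,portA), pkg_at(p5,gate), truck_at(t2,gate), truck_at(t3,portA)}

== RESULT ==
["pkg_at(p4,portA)", "pkg_at(p5,gate)", "truck_at(t2,gate)", "truck_at(t3,portA)"]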